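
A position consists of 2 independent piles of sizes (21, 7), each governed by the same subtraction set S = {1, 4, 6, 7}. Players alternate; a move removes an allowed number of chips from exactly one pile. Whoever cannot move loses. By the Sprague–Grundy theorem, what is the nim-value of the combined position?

All piles use S = {1, 4, 6, 7}:
n :  0  1  2  3  4  5  6  7  8  9 10 11 12 13 14 15 16 17 18 19 20 21
G :  0  1  0  1  2  0  1  2  3  2  0  1  2  0  1  0  1  2  0  1  2  3
Pile A: G(21) = 3.
Pile B: G(7) = 2.
Combined Grundy value = 3 ⊕ 2 = 1.

1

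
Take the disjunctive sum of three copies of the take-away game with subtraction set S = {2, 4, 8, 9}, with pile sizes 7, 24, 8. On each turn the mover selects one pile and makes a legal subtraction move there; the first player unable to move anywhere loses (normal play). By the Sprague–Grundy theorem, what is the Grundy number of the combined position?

All piles use S = {2, 4, 8, 9}:
G(0) = 0
G(1) = mex{} = 0
G(2) = mex{0} = 1
G(3) = mex{0} = 1
G(4) = mex{1,0} = 2
G(5) = mex{1,0} = 2
G(6) = mex{2,1} = 0
G(7) = mex{2,1} = 0
G(8) = mex{0,2,0} = 1
G(9) = mex{0,2,0,0} = 1
G(10) = mex{1,0,1,0} = 2
G(11) = mex{1,0,1,1} = 2
G(12) = mex{2,1,2,1} = 0
G(13) = mex{2,1,2,2} = 0
G(14) = mex{0,2,0,2} = 1
G(15) = mex{0,2,0,0} = 1
G(16) = mex{1,0,1,0} = 2
G(17) = mex{1,0,1,1} = 2
G(18) = mex{2,1,2,1} = 0
G(19) = mex{2,1,2,2} = 0
G(20) = mex{0,2,0,2} = 1
G(21) = mex{0,2,0,0} = 1
G(22) = mex{1,0,1,0} = 2
G(23) = mex{1,0,1,1} = 2
G(24) = mex{2,1,2,1} = 0
Pile A: G(7) = 0.
Pile B: G(24) = 0.
Pile C: G(8) = 1.
Combined Grundy value = 0 ⊕ 0 ⊕ 1 = 1.

1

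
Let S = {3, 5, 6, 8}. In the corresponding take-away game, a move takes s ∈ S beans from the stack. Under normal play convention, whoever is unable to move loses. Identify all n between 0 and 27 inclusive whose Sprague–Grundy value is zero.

G(0) = 0
G(1) = mex{} = 0
G(2) = mex{} = 0
G(3) = mex{0} = 1
G(4) = mex{0} = 1
G(5) = mex{0,0} = 1
G(6) = mex{1,0,0} = 2
G(7) = mex{1,0,0} = 2
G(8) = mex{1,1,0,0} = 2
G(9) = mex{2,1,1,0} = 3
G(10) = mex{2,1,1,0} = 3
G(11) = mex{2,2,1,1} = 0
G(12) = mex{3,2,2,1} = 0
G(13) = mex{3,2,2,1} = 0
G(14) = mex{0,3,2,2} = 1
G(15) = mex{0,3,3,2} = 1
G(16) = mex{0,0,3,2} = 1
G(17) = mex{1,0,0,3} = 2
G(18) = mex{1,0,0,3} = 2
G(19) = mex{1,1,0,0} = 2
G(20) = mex{2,1,1,0} = 3
G(21) = mex{2,1,1,0} = 3
G(22) = mex{2,2,1,1} = 0
G(23) = mex{3,2,2,1} = 0
G(24) = mex{3,2,2,1} = 0
G(25) = mex{0,3,2,2} = 1
G(26) = mex{0,3,3,2} = 1
G(27) = mex{0,0,3,2} = 1
P-positions are exactly the n with G(n) = 0.

0, 1, 2, 11, 12, 13, 22, 23, 24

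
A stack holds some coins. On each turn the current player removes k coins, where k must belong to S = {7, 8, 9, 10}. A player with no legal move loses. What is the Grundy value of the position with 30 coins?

n :  0  1  2  3  4  5  6  7  8  9 10 11 12 13 14 15 16 17 18 19 20 21 22 23 24 25 26 27 28 29 30
G :  0  0  0  0  0  0  0  1  1  1  1  1  1  1  2  2  2  0  0  0  0  0  0  0  1  1  1  1  1  1  1

1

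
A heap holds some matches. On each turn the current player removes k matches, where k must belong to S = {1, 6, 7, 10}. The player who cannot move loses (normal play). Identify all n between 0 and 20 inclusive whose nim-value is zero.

0, 2, 4, 13, 15, 17

n :  0  1  2  3  4  5  6  7  8  9 10 11 12 13 14 15 16 17 18 19 20
G :  0  1  0  1  0  1  2  3  2  3  2  3  4  0  1  0  1  0  1  2  3
P-positions are exactly the n with G(n) = 0.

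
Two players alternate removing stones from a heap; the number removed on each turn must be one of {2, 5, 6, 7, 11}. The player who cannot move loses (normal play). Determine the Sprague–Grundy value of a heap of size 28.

1

n :  0  1  2  3  4  5  6  7  8  9 10 11 12 13 14 15 16 17 18 19 20 21 22 23 24 25 26 27 28
G :  0  0  1  1  0  2  1  3  2  2  3  3  4  0  0  1  1  0  2  1  3  2  2  3  3  4  0  0  1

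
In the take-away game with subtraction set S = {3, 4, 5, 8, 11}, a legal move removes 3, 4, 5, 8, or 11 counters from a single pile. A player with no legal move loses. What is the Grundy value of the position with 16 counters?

G(0) = 0
G(1) = mex{} = 0
G(2) = mex{} = 0
G(3) = mex{0} = 1
G(4) = mex{0,0} = 1
G(5) = mex{0,0,0} = 1
G(6) = mex{1,0,0} = 2
G(7) = mex{1,1,0} = 2
G(8) = mex{1,1,1,0} = 2
G(9) = mex{2,1,1,0} = 3
G(10) = mex{2,2,1,0} = 3
G(11) = mex{2,2,2,1,0} = 3
G(12) = mex{3,2,2,1,0} = 4
G(13) = mex{3,3,2,1,0} = 4
G(14) = mex{3,3,3,2,1} = 0
G(15) = mex{4,3,3,2,1} = 0
G(16) = mex{4,4,3,2,1} = 0

0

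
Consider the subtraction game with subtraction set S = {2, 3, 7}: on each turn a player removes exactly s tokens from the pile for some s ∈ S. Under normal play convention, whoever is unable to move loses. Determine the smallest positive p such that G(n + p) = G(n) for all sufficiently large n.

5

n :  0  1  2  3  4  5  6  7  8  9 10 11 12 13 14
G :  0  0  1  1  2  0  0  1  1  2  0  0  1  1  2
G(n+5) = G(n) holds for n = 0,…,6 (a full window of length max(S) = 7), so the sequence is purely periodic with period 5.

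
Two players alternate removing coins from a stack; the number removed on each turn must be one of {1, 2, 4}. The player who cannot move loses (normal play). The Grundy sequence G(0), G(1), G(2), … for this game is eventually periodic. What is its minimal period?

3

n :  0  1  2  3  4  5  6  7  8  9 10 11 12 13 14
G :  0  1  2  0  1  2  0  1  2  0  1  2  0  1  2
G(n+3) = G(n) holds for n = 0,…,3 (a full window of length max(S) = 4), so the sequence is purely periodic with period 3.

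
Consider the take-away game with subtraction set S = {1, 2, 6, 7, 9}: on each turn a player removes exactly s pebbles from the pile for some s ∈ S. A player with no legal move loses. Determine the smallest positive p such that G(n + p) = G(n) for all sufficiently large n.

8

G(0) = 0
G(1) = mex{0} = 1
G(2) = mex{1,0} = 2
G(3) = mex{2,1} = 0
G(4) = mex{0,2} = 1
G(5) = mex{1,0} = 2
G(6) = mex{2,1,0} = 3
G(7) = mex{3,2,1,0} = 4
G(8) = mex{4,3,2,1} = 0
G(9) = mex{0,4,0,2,0} = 1
G(10) = mex{1,0,1,0,1} = 2
G(11) = mex{2,1,2,1,2} = 0
G(12) = mex{0,2,3,2,0} = 1
G(13) = mex{1,0,4,3,1} = 2
G(14) = mex{2,1,0,4,2} = 3
G(15) = mex{3,2,1,0,3} = 4
G(16) = mex{4,3,2,1,4} = 0
G(17) = mex{0,4,0,2,0} = 1
G(18) = mex{1,0,1,0,1} = 2
G(n+8) = G(n) holds for n = 0,…,8 (a full window of length max(S) = 9), so the sequence is purely periodic with period 8.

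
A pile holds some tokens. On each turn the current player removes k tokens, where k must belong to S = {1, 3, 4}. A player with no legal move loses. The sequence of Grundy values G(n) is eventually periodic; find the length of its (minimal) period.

7

G(0) = 0
G(1) = mex{0} = 1
G(2) = mex{1} = 0
G(3) = mex{0,0} = 1
G(4) = mex{1,1,0} = 2
G(5) = mex{2,0,1} = 3
G(6) = mex{3,1,0} = 2
G(7) = mex{2,2,1} = 0
G(8) = mex{0,3,2} = 1
G(9) = mex{1,2,3} = 0
G(10) = mex{0,0,2} = 1
G(11) = mex{1,1,0} = 2
G(12) = mex{2,0,1} = 3
G(13) = mex{3,1,0} = 2
G(14) = mex{2,2,1} = 0
G(15) = mex{0,3,2} = 1
G(n+7) = G(n) holds for n = 0,…,3 (a full window of length max(S) = 4), so the sequence is purely periodic with period 7.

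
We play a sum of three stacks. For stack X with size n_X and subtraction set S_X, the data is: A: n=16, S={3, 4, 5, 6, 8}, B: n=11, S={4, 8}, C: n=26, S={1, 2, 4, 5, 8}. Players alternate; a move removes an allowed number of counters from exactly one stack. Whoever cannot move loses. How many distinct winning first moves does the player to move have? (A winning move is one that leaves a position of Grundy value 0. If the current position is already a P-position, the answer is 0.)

3

Stack A, S = {3, 4, 5, 6, 8}:
n :  0  1  2  3  4  5  6  7  8  9 10 11 12 13 14 15 16
G :  0  0  0  1  1  1  2  2  2  3  3  0  0  0  1  1  1
G_A(16) = 1.
Stack B, S = {4, 8}:
G(0) = 0
G(1) = mex{} = 0
G(2) = mex{} = 0
G(3) = mex{} = 0
G(4) = mex{0} = 1
G(5) = mex{0} = 1
G(6) = mex{0} = 1
G(7) = mex{0} = 1
G(8) = mex{1,0} = 2
G(9) = mex{1,0} = 2
G(10) = mex{1,0} = 2
G(11) = mex{1,0} = 2
G_B(11) = 2.
Stack C, S = {1, 2, 4, 5, 8}:
n :  0  1  2  3  4  5  6  7  8  9 10 11 12 13 14 15 16 17 18 19 20 21 22 23 24 25 26
G :  0  1  2  0  1  2  0  1  2  0  1  2  0  1  2  0  1  2  0  1  2  0  1  2  0  1  2
G_C(26) = 2.
Combined Grundy value = 1 ⊕ 2 ⊕ 2 = 1.
A winning move leaves total XOR = 0, i.e. changes one component's Grundy value g to g ⊕ X where X is the current total.
Stack A: need g' = 1⊕1 = 0. Options: 16−3→G=0, 16−4→G=0, 16−5→G=0, 16−6→G=3, 16−8→G=2. Hits: 3.
Stack B: need g' = 2⊕1 = 3. Options: 11−4→G=1, 11−8→G=0. Hits: 0.
Stack C: need g' = 2⊕1 = 3. Options: 26−1→G=1, 26−2→G=0, 26−4→G=1, 26−5→G=0, 26−8→G=0. Hits: 0.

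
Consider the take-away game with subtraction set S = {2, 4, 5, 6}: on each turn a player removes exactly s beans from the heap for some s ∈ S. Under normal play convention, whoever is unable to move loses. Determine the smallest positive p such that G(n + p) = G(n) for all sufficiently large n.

8

n :  0  1  2  3  4  5  6  7  8  9 10 11 12 13 14 15 16 17
G :  0  0  1  1  2  2  3  3  0  0  1  1  2  2  3  3  0  0
G(n+8) = G(n) holds for n = 0,…,5 (a full window of length max(S) = 6), so the sequence is purely periodic with period 8.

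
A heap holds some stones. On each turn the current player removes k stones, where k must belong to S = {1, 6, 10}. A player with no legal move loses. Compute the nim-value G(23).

0

G(0) = 0
G(1) = mex{0} = 1
G(2) = mex{1} = 0
G(3) = mex{0} = 1
G(4) = mex{1} = 0
G(5) = mex{0} = 1
G(6) = mex{1,0} = 2
G(7) = mex{2,1} = 0
G(8) = mex{0,0} = 1
G(9) = mex{1,1} = 0
G(10) = mex{0,0,0} = 1
G(11) = mex{1,1,1} = 0
G(12) = mex{0,2,0} = 1
G(13) = mex{1,0,1} = 2
G(14) = mex{2,1,0} = 3
G(15) = mex{3,0,1} = 2
G(16) = mex{2,1,2} = 0
G(17) = mex{0,0,0} = 1
G(18) = mex{1,1,1} = 0
G(19) = mex{0,2,0} = 1
G(20) = mex{1,3,1} = 0
G(21) = mex{0,2,0} = 1
G(22) = mex{1,0,1} = 2
G(23) = mex{2,1,2} = 0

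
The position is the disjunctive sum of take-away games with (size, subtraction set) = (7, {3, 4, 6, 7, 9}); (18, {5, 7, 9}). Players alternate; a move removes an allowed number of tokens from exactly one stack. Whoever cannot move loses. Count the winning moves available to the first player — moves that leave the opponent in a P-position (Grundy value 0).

4

Stack A, S = {3, 4, 6, 7, 9}:
G(0) = 0
G(1) = mex{} = 0
G(2) = mex{} = 0
G(3) = mex{0} = 1
G(4) = mex{0,0} = 1
G(5) = mex{0,0} = 1
G(6) = mex{1,0,0} = 2
G(7) = mex{1,1,0,0} = 2
G_A(7) = 2.
Stack B, S = {5, 7, 9}:
G(0) = 0
G(1) = mex{} = 0
G(2) = mex{} = 0
G(3) = mex{} = 0
G(4) = mex{} = 0
G(5) = mex{0} = 1
G(6) = mex{0} = 1
G(7) = mex{0,0} = 1
G(8) = mex{0,0} = 1
G(9) = mex{0,0,0} = 1
G(10) = mex{1,0,0} = 2
G(11) = mex{1,0,0} = 2
G(12) = mex{1,1,0} = 2
G(13) = mex{1,1,0} = 2
G(14) = mex{1,1,1} = 0
G(15) = mex{2,1,1} = 0
G(16) = mex{2,1,1} = 0
G(17) = mex{2,2,1} = 0
G(18) = mex{2,2,1} = 0
G_B(18) = 0.
Combined Grundy value = 2 ⊕ 0 = 2.
A winning move leaves total XOR = 0, i.e. changes one component's Grundy value g to g ⊕ X where X is the current total.
Stack A: need g' = 2⊕2 = 0. Options: 7−3→G=1, 7−4→G=1, 7−6→G=0, 7−7→G=0. Hits: 2.
Stack B: need g' = 0⊕2 = 2. Options: 18−5→G=2, 18−7→G=2, 18−9→G=1. Hits: 2.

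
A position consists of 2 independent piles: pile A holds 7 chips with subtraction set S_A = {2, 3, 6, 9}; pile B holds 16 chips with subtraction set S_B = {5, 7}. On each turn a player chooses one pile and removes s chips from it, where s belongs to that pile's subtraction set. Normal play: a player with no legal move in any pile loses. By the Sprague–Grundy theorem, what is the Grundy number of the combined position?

Pile A, S = {2, 3, 6, 9}:
n : 0 1 2 3 4 5 6 7
G : 0 0 1 1 2 0 3 1
G_A(7) = 1.
Pile B, S = {5, 7}:
n :  0  1  2  3  4  5  6  7  8  9 10 11 12 13 14 15 16
G :  0  0  0  0  0  1  1  1  1  1  2  2  0  0  0  0  0
G_B(16) = 0.
Combined Grundy value = 1 ⊕ 0 = 1.

1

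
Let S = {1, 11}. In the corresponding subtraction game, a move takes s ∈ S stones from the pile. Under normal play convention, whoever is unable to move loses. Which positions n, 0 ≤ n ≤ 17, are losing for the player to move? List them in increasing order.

0, 2, 4, 6, 8, 10, 12, 14, 16

G(0) = 0
G(1) = mex{0} = 1
G(2) = mex{1} = 0
G(3) = mex{0} = 1
G(4) = mex{1} = 0
G(5) = mex{0} = 1
G(6) = mex{1} = 0
G(7) = mex{0} = 1
G(8) = mex{1} = 0
G(9) = mex{0} = 1
G(10) = mex{1} = 0
G(11) = mex{0,0} = 1
G(12) = mex{1,1} = 0
G(13) = mex{0,0} = 1
G(14) = mex{1,1} = 0
G(15) = mex{0,0} = 1
G(16) = mex{1,1} = 0
G(17) = mex{0,0} = 1
P-positions are exactly the n with G(n) = 0.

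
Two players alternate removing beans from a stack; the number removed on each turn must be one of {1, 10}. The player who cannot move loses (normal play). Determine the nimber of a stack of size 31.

1

G(0) = 0
G(1) = mex{0} = 1
G(2) = mex{1} = 0
G(3) = mex{0} = 1
G(4) = mex{1} = 0
G(5) = mex{0} = 1
G(6) = mex{1} = 0
G(7) = mex{0} = 1
G(8) = mex{1} = 0
G(9) = mex{0} = 1
G(10) = mex{1,0} = 2
G(11) = mex{2,1} = 0
G(12) = mex{0,0} = 1
G(13) = mex{1,1} = 0
G(14) = mex{0,0} = 1
G(15) = mex{1,1} = 0
G(16) = mex{0,0} = 1
G(17) = mex{1,1} = 0
G(18) = mex{0,0} = 1
G(19) = mex{1,1} = 0
G(20) = mex{0,2} = 1
G(21) = mex{1,0} = 2
G(22) = mex{2,1} = 0
G(23) = mex{0,0} = 1
G(24) = mex{1,1} = 0
G(25) = mex{0,0} = 1
G(26) = mex{1,1} = 0
G(27) = mex{0,0} = 1
G(28) = mex{1,1} = 0
G(29) = mex{0,0} = 1
G(30) = mex{1,1} = 0
G(31) = mex{0,2} = 1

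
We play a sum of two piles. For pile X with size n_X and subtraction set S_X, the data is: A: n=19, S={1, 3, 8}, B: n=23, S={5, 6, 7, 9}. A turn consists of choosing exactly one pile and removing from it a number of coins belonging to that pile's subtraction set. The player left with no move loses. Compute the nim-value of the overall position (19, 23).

3

Pile A, S = {1, 3, 8}:
n :  0  1  2  3  4  5  6  7  8  9 10 11 12 13 14 15 16 17 18 19
G :  0  1  0  1  0  1  0  1  2  3  2  0  1  0  1  0  1  0  1  2
G_A(19) = 2.
Pile B, S = {5, 6, 7, 9}:
G(0) = 0
G(1) = mex{} = 0
G(2) = mex{} = 0
G(3) = mex{} = 0
G(4) = mex{} = 0
G(5) = mex{0} = 1
G(6) = mex{0,0} = 1
G(7) = mex{0,0,0} = 1
G(8) = mex{0,0,0} = 1
G(9) = mex{0,0,0,0} = 1
G(10) = mex{1,0,0,0} = 2
G(11) = mex{1,1,0,0} = 2
G(12) = mex{1,1,1,0} = 2
G(13) = mex{1,1,1,0} = 2
G(14) = mex{1,1,1,1} = 0
G(15) = mex{2,1,1,1} = 0
G(16) = mex{2,2,1,1} = 0
G(17) = mex{2,2,2,1} = 0
G(18) = mex{2,2,2,1} = 0
G(19) = mex{0,2,2,2} = 1
G(20) = mex{0,0,2,2} = 1
G(21) = mex{0,0,0,2} = 1
G(22) = mex{0,0,0,2} = 1
G(23) = mex{0,0,0,0} = 1
G_B(23) = 1.
Combined Grundy value = 2 ⊕ 1 = 3.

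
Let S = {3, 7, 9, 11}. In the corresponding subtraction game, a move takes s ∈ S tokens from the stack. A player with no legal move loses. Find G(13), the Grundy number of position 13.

G(0) = 0
G(1) = mex{} = 0
G(2) = mex{} = 0
G(3) = mex{0} = 1
G(4) = mex{0} = 1
G(5) = mex{0} = 1
G(6) = mex{1} = 0
G(7) = mex{1,0} = 2
G(8) = mex{1,0} = 2
G(9) = mex{0,0,0} = 1
G(10) = mex{2,1,0} = 3
G(11) = mex{2,1,0,0} = 3
G(12) = mex{1,1,1,0} = 2
G(13) = mex{3,0,1,0} = 2

2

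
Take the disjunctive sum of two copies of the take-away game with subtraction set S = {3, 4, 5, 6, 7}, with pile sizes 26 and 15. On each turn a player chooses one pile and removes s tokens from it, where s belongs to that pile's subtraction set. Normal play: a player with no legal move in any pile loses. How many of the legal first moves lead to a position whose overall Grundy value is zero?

2

All piles use S = {3, 4, 5, 6, 7}:
n :  0  1  2  3  4  5  6  7  8  9 10 11 12 13 14 15 16 17 18 19 20 21 22 23 24 25 26
G :  0  0  0  1  1  1  2  2  2  3  0  0  0  1  1  1  2  2  2  3  0  0  0  1  1  1  2
Pile A: G(26) = 2.
Pile B: G(15) = 1.
Combined Grundy value = 2 ⊕ 1 = 3.
A winning move leaves total XOR = 0, i.e. changes one component's Grundy value g to g ⊕ X where X is the current total.
Pile A: need g' = 2⊕3 = 1. Options: 26−3→G=1, 26−4→G=0, 26−5→G=0, 26−6→G=0, 26−7→G=3. Hits: 1.
Pile B: need g' = 1⊕3 = 2. Options: 15−3→G=0, 15−4→G=0, 15−5→G=0, 15−6→G=3, 15−7→G=2. Hits: 1.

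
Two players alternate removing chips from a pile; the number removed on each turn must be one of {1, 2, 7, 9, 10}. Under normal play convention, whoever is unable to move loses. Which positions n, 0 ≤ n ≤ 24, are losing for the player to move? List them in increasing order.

0, 3, 6, 11, 14, 17, 22

G(0) = 0
G(1) = mex{0} = 1
G(2) = mex{1,0} = 2
G(3) = mex{2,1} = 0
G(4) = mex{0,2} = 1
G(5) = mex{1,0} = 2
G(6) = mex{2,1} = 0
G(7) = mex{0,2,0} = 1
G(8) = mex{1,0,1} = 2
G(9) = mex{2,1,2,0} = 3
G(10) = mex{3,2,0,1,0} = 4
G(11) = mex{4,3,1,2,1} = 0
G(12) = mex{0,4,2,0,2} = 1
G(13) = mex{1,0,0,1,0} = 2
G(14) = mex{2,1,1,2,1} = 0
G(15) = mex{0,2,2,0,2} = 1
G(16) = mex{1,0,3,1,0} = 2
G(17) = mex{2,1,4,2,1} = 0
G(18) = mex{0,2,0,3,2} = 1
G(19) = mex{1,0,1,4,3} = 2
G(20) = mex{2,1,2,0,4} = 3
G(21) = mex{3,2,0,1,0} = 4
G(22) = mex{4,3,1,2,1} = 0
G(23) = mex{0,4,2,0,2} = 1
G(24) = mex{1,0,0,1,0} = 2
P-positions are exactly the n with G(n) = 0.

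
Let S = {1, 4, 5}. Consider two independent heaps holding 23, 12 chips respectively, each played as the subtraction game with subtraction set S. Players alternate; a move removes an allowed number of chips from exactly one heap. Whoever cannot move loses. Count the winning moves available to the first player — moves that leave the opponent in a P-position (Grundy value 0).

2

All heaps use S = {1, 4, 5}:
n :  0  1  2  3  4  5  6  7  8  9 10 11 12 13 14 15 16 17 18 19 20 21 22 23
G :  0  1  0  1  2  3  2  3  0  1  0  1  2  3  2  3  0  1  0  1  2  3  2  3
Heap A: G(23) = 3.
Heap B: G(12) = 2.
Combined Grundy value = 3 ⊕ 2 = 1.
A winning move leaves total XOR = 0, i.e. changes one component's Grundy value g to g ⊕ X where X is the current total.
Heap A: need g' = 3⊕1 = 2. Options: 23−1→G=2, 23−4→G=1, 23−5→G=0. Hits: 1.
Heap B: need g' = 2⊕1 = 3. Options: 12−1→G=1, 12−4→G=0, 12−5→G=3. Hits: 1.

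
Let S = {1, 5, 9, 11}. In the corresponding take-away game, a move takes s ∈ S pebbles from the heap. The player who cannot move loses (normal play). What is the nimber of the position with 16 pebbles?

0

G(0) = 0
G(1) = mex{0} = 1
G(2) = mex{1} = 0
G(3) = mex{0} = 1
G(4) = mex{1} = 0
G(5) = mex{0,0} = 1
G(6) = mex{1,1} = 0
G(7) = mex{0,0} = 1
G(8) = mex{1,1} = 0
G(9) = mex{0,0,0} = 1
G(10) = mex{1,1,1} = 0
G(11) = mex{0,0,0,0} = 1
G(12) = mex{1,1,1,1} = 0
G(13) = mex{0,0,0,0} = 1
G(14) = mex{1,1,1,1} = 0
G(15) = mex{0,0,0,0} = 1
G(16) = mex{1,1,1,1} = 0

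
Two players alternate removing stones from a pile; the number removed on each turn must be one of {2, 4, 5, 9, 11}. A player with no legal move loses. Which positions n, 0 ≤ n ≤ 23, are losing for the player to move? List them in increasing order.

G(0) = 0
G(1) = mex{} = 0
G(2) = mex{0} = 1
G(3) = mex{0} = 1
G(4) = mex{1,0} = 2
G(5) = mex{1,0,0} = 2
G(6) = mex{2,1,0} = 3
G(7) = mex{2,1,1} = 0
G(8) = mex{3,2,1} = 0
G(9) = mex{0,2,2,0} = 1
G(10) = mex{0,3,2,0} = 1
G(11) = mex{1,0,3,1,0} = 2
G(12) = mex{1,0,0,1,0} = 2
G(13) = mex{2,1,0,2,1} = 3
G(14) = mex{2,1,1,2,1} = 0
G(15) = mex{3,2,1,3,2} = 0
G(16) = mex{0,2,2,0,2} = 1
G(17) = mex{0,3,2,0,3} = 1
G(18) = mex{1,0,3,1,0} = 2
G(19) = mex{1,0,0,1,0} = 2
G(20) = mex{2,1,0,2,1} = 3
G(21) = mex{2,1,1,2,1} = 0
G(22) = mex{3,2,1,3,2} = 0
G(23) = mex{0,2,2,0,2} = 1
P-positions are exactly the n with G(n) = 0.

0, 1, 7, 8, 14, 15, 21, 22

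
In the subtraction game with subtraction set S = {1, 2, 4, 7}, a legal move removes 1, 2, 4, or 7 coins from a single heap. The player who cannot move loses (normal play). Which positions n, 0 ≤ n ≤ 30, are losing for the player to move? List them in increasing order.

0, 3, 6, 9, 12, 15, 18, 21, 24, 27, 30

G(0) = 0
G(1) = mex{0} = 1
G(2) = mex{1,0} = 2
G(3) = mex{2,1} = 0
G(4) = mex{0,2,0} = 1
G(5) = mex{1,0,1} = 2
G(6) = mex{2,1,2} = 0
G(7) = mex{0,2,0,0} = 1
G(8) = mex{1,0,1,1} = 2
G(9) = mex{2,1,2,2} = 0
G(10) = mex{0,2,0,0} = 1
G(11) = mex{1,0,1,1} = 2
G(12) = mex{2,1,2,2} = 0
G(13) = mex{0,2,0,0} = 1
G(14) = mex{1,0,1,1} = 2
G(15) = mex{2,1,2,2} = 0
G(16) = mex{0,2,0,0} = 1
G(17) = mex{1,0,1,1} = 2
G(18) = mex{2,1,2,2} = 0
G(19) = mex{0,2,0,0} = 1
G(20) = mex{1,0,1,1} = 2
G(21) = mex{2,1,2,2} = 0
G(22) = mex{0,2,0,0} = 1
G(23) = mex{1,0,1,1} = 2
G(24) = mex{2,1,2,2} = 0
G(25) = mex{0,2,0,0} = 1
G(26) = mex{1,0,1,1} = 2
G(27) = mex{2,1,2,2} = 0
G(28) = mex{0,2,0,0} = 1
G(29) = mex{1,0,1,1} = 2
G(30) = mex{2,1,2,2} = 0
P-positions are exactly the n with G(n) = 0.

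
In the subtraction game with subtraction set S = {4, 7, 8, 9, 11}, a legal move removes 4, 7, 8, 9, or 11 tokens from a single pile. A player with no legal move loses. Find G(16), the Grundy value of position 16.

G(0) = 0
G(1) = mex{} = 0
G(2) = mex{} = 0
G(3) = mex{} = 0
G(4) = mex{0} = 1
G(5) = mex{0} = 1
G(6) = mex{0} = 1
G(7) = mex{0,0} = 1
G(8) = mex{1,0,0} = 2
G(9) = mex{1,0,0,0} = 2
G(10) = mex{1,0,0,0} = 2
G(11) = mex{1,1,0,0,0} = 2
G(12) = mex{2,1,1,0,0} = 3
G(13) = mex{2,1,1,1,0} = 3
G(14) = mex{2,1,1,1,0} = 3
G(15) = mex{2,2,1,1,1} = 0
G(16) = mex{3,2,2,1,1} = 0

0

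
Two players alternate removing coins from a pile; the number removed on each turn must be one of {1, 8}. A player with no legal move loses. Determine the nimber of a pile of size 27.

n :  0  1  2  3  4  5  6  7  8  9 10 11 12 13 14 15 16 17 18 19 20 21 22 23 24 25 26 27
G :  0  1  0  1  0  1  0  1  2  0  1  0  1  0  1  0  1  2  0  1  0  1  0  1  0  1  2  0

0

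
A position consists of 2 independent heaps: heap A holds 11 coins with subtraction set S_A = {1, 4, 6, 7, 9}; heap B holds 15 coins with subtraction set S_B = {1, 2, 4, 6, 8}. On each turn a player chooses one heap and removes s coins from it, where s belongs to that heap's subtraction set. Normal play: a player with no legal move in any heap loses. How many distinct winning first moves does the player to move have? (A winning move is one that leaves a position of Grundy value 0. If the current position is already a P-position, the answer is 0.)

Heap A, S = {1, 4, 6, 7, 9}:
n :  0  1  2  3  4  5  6  7  8  9 10 11
G :  0  1  0  1  2  0  1  2  3  2  0  1
G_A(11) = 1.
Heap B, S = {1, 2, 4, 6, 8}:
n :  0  1  2  3  4  5  6  7  8  9 10 11 12 13 14 15
G :  0  1  2  0  1  2  3  4  5  3  0  1  2  0  1  2
G_B(15) = 2.
Combined Grundy value = 1 ⊕ 2 = 3.
A winning move leaves total XOR = 0, i.e. changes one component's Grundy value g to g ⊕ X where X is the current total.
Heap A: need g' = 1⊕3 = 2. Options: 11−1→G=0, 11−4→G=2, 11−6→G=0, 11−7→G=2, 11−9→G=0. Hits: 2.
Heap B: need g' = 2⊕3 = 1. Options: 15−1→G=1, 15−2→G=0, 15−4→G=1, 15−6→G=3, 15−8→G=4. Hits: 2.

4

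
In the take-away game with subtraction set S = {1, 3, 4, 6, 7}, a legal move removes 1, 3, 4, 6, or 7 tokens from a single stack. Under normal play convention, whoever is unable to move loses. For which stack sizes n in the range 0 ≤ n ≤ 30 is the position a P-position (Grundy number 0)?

n :  0  1  2  3  4  5  6  7  8  9 10 11 12 13 14 15 16 17 18 19 20 21 22 23 24 25 26 27 28 29 30
G :  0  1  0  1  2  3  2  3  4  5  0  1  0  1  2  3  2  3  4  5  0  1  0  1  2  3  2  3  4  5  0
P-positions are exactly the n with G(n) = 0.

0, 2, 10, 12, 20, 22, 30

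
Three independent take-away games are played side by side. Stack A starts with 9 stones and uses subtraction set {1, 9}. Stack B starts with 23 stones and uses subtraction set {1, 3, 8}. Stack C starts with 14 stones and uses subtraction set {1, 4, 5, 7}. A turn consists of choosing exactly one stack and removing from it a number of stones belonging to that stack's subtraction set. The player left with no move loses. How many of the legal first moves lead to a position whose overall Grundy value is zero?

Stack A, S = {1, 9}:
G(0) = 0
G(1) = mex{0} = 1
G(2) = mex{1} = 0
G(3) = mex{0} = 1
G(4) = mex{1} = 0
G(5) = mex{0} = 1
G(6) = mex{1} = 0
G(7) = mex{0} = 1
G(8) = mex{1} = 0
G(9) = mex{0,0} = 1
G_A(9) = 1.
Stack B, S = {1, 3, 8}:
n :  0  1  2  3  4  5  6  7  8  9 10 11 12 13 14 15 16 17 18 19 20 21 22 23
G :  0  1  0  1  0  1  0  1  2  3  2  0  1  0  1  0  1  0  1  2  3  2  0  1
G_B(23) = 1.
Stack C, S = {1, 4, 5, 7}:
n :  0  1  2  3  4  5  6  7  8  9 10 11 12 13 14
G :  0  1  0  1  2  3  2  3  0  1  0  1  2  3  2
G_C(14) = 2.
Combined Grundy value = 1 ⊕ 1 ⊕ 2 = 2.
A winning move leaves total XOR = 0, i.e. changes one component's Grundy value g to g ⊕ X where X is the current total.
Stack A: need g' = 1⊕2 = 3. Options: 9−1→G=0, 9−9→G=0. Hits: 0.
Stack B: need g' = 1⊕2 = 3. Options: 23−1→G=0, 23−3→G=3, 23−8→G=0. Hits: 1.
Stack C: need g' = 2⊕2 = 0. Options: 14−1→G=3, 14−4→G=0, 14−5→G=1, 14−7→G=3. Hits: 1.

2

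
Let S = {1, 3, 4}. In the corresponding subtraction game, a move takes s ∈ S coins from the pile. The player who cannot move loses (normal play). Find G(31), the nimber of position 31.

n :  0  1  2  3  4  5  6  7  8  9 10 11 12 13 14 15 16 17 18 19 20 21 22 23 24 25 26 27 28 29 30 31
G :  0  1  0  1  2  3  2  0  1  0  1  2  3  2  0  1  0  1  2  3  2  0  1  0  1  2  3  2  0  1  0  1

1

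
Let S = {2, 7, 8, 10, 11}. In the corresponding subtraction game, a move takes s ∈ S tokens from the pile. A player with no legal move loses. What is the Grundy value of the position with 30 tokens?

2

n :  0  1  2  3  4  5  6  7  8  9 10 11 12 13 14 15 16 17 18 19 20 21 22 23 24 25 26 27 28 29 30
G :  0  0  1  1  0  0  1  1  2  2  3  3  2  2  3  3  4  0  0  1  1  0  0  1  1  2  2  3  3  2  2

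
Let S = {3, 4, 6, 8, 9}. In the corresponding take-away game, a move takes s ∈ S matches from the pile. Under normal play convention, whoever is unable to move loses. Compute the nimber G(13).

0

n :  0  1  2  3  4  5  6  7  8  9 10 11 12 13
G :  0  0  0  1  1  1  2  2  2  3  3  3  0  0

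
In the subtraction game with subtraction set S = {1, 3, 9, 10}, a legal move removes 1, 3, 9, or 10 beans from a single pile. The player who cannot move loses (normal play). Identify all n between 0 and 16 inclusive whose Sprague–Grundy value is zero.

n :  0  1  2  3  4  5  6  7  8  9 10 11 12 13 14 15 16
G :  0  1  0  1  0  1  0  1  0  1  2  3  2  3  2  3  2
P-positions are exactly the n with G(n) = 0.

0, 2, 4, 6, 8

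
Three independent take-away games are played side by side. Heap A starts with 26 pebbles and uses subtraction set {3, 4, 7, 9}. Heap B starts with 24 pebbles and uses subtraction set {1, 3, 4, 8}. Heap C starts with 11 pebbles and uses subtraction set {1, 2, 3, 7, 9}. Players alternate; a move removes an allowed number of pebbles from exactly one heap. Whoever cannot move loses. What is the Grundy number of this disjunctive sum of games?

Heap A, S = {3, 4, 7, 9}:
G(0) = 0
G(1) = mex{} = 0
G(2) = mex{} = 0
G(3) = mex{0} = 1
G(4) = mex{0,0} = 1
G(5) = mex{0,0} = 1
G(6) = mex{1,0} = 2
G(7) = mex{1,1,0} = 2
G(8) = mex{1,1,0} = 2
G(9) = mex{2,1,0,0} = 3
G(10) = mex{2,2,1,0} = 3
G(11) = mex{2,2,1,0} = 3
G(12) = mex{3,2,1,1} = 0
G(13) = mex{3,3,2,1} = 0
G(14) = mex{3,3,2,1} = 0
G(15) = mex{0,3,2,2} = 1
G(16) = mex{0,0,3,2} = 1
G(17) = mex{0,0,3,2} = 1
G(18) = mex{1,0,3,3} = 2
G(19) = mex{1,1,0,3} = 2
G(20) = mex{1,1,0,3} = 2
G(21) = mex{2,1,0,0} = 3
G(22) = mex{2,2,1,0} = 3
G(23) = mex{2,2,1,0} = 3
G(24) = mex{3,2,1,1} = 0
G(25) = mex{3,3,2,1} = 0
G(26) = mex{3,3,2,1} = 0
G_A(26) = 0.
Heap B, S = {1, 3, 4, 8}:
n :  0  1  2  3  4  5  6  7  8  9 10 11 12 13 14 15 16 17 18 19 20 21 22 23 24
G :  0  1  0  1  2  3  2  0  1  0  1  2  3  2  0  1  0  1  2  3  2  0  1  0  1
G_B(24) = 1.
Heap C, S = {1, 2, 3, 7, 9}:
G(0) = 0
G(1) = mex{0} = 1
G(2) = mex{1,0} = 2
G(3) = mex{2,1,0} = 3
G(4) = mex{3,2,1} = 0
G(5) = mex{0,3,2} = 1
G(6) = mex{1,0,3} = 2
G(7) = mex{2,1,0,0} = 3
G(8) = mex{3,2,1,1} = 0
G(9) = mex{0,3,2,2,0} = 1
G(10) = mex{1,0,3,3,1} = 2
G(11) = mex{2,1,0,0,2} = 3
G_C(11) = 3.
Combined Grundy value = 0 ⊕ 1 ⊕ 3 = 2.

2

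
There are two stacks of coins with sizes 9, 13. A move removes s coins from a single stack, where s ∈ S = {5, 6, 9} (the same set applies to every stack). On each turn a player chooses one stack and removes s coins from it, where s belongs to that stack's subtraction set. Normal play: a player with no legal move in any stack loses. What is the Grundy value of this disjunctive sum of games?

3

All stacks use S = {5, 6, 9}:
n :  0  1  2  3  4  5  6  7  8  9 10 11 12 13
G :  0  0  0  0  0  1  1  1  1  1  2  2  2  2
Stack A: G(9) = 1.
Stack B: G(13) = 2.
Combined Grundy value = 1 ⊕ 2 = 3.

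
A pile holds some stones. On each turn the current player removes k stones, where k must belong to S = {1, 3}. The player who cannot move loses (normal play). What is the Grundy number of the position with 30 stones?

0

n :  0  1  2  3  4  5  6  7  8  9 10 11 12 13 14 15 16 17 18 19 20 21 22 23 24 25 26 27 28 29 30
G :  0  1  0  1  0  1  0  1  0  1  0  1  0  1  0  1  0  1  0  1  0  1  0  1  0  1  0  1  0  1  0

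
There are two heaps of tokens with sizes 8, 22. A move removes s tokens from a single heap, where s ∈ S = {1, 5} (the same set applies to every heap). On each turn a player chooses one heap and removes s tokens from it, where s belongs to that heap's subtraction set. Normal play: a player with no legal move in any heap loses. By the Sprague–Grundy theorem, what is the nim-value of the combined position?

All heaps use S = {1, 5}:
n :  0  1  2  3  4  5  6  7  8  9 10 11 12 13 14 15 16 17 18 19 20 21 22
G :  0  1  0  1  0  1  0  1  0  1  0  1  0  1  0  1  0  1  0  1  0  1  0
Heap A: G(8) = 0.
Heap B: G(22) = 0.
Combined Grundy value = 0 ⊕ 0 = 0.

0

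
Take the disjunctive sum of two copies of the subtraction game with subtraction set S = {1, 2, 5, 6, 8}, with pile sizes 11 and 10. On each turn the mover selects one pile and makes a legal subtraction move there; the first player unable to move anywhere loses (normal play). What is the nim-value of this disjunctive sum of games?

1

All piles use S = {1, 2, 5, 6, 8}:
n :  0  1  2  3  4  5  6  7  8  9 10 11
G :  0  1  2  0  1  2  3  0  1  2  0  1
Pile A: G(11) = 1.
Pile B: G(10) = 0.
Combined Grundy value = 1 ⊕ 0 = 1.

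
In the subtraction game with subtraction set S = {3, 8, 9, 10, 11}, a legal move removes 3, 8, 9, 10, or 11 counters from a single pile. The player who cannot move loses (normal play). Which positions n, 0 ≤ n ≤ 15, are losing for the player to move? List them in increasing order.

n :  0  1  2  3  4  5  6  7  8  9 10 11 12 13 14 15
G :  0  0  0  1  1  1  0  0  2  1  1  3  2  2  2  3
P-positions are exactly the n with G(n) = 0.

0, 1, 2, 6, 7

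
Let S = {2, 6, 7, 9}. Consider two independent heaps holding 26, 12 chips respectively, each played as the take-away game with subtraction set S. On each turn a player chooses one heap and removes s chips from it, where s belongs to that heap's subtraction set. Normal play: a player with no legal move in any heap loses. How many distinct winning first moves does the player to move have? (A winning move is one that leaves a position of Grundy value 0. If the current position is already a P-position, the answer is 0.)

2

All heaps use S = {2, 6, 7, 9}:
n :  0  1  2  3  4  5  6  7  8  9 10 11 12 13 14 15 16 17 18 19 20 21 22 23 24 25 26
G :  0  0  1  1  0  0  1  1  2  2  3  3  2  2  3  0  0  1  1  0  0  1  1  2  2  3  3
Heap A: G(26) = 3.
Heap B: G(12) = 2.
Combined Grundy value = 3 ⊕ 2 = 1.
A winning move leaves total XOR = 0, i.e. changes one component's Grundy value g to g ⊕ X where X is the current total.
Heap A: need g' = 3⊕1 = 2. Options: 26−2→G=2, 26−6→G=0, 26−7→G=0, 26−9→G=1. Hits: 1.
Heap B: need g' = 2⊕1 = 3. Options: 12−2→G=3, 12−6→G=1, 12−7→G=0, 12−9→G=1. Hits: 1.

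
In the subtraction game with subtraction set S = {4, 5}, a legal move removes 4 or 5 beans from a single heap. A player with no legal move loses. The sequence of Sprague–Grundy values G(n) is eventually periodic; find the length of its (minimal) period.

n :  0  1  2  3  4  5  6  7  8  9 10 11 12 13 14 15 16 17 18 19
G :  0  0  0  0  1  1  1  1  2  0  0  0  0  1  1  1  1  2  0  0
G(n+9) = G(n) holds for n = 0,…,4 (a full window of length max(S) = 5), so the sequence is purely periodic with period 9.

9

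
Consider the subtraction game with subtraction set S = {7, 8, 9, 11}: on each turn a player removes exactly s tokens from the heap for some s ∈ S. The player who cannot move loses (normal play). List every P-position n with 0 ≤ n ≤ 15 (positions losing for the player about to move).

0, 1, 2, 3, 4, 5, 6

n :  0  1  2  3  4  5  6  7  8  9 10 11 12 13 14 15
G :  0  0  0  0  0  0  0  1  1  1  1  1  1  1  2  2
P-positions are exactly the n with G(n) = 0.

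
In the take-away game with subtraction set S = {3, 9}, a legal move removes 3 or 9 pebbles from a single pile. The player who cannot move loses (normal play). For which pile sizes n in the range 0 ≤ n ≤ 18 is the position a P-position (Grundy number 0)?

G(0) = 0
G(1) = mex{} = 0
G(2) = mex{} = 0
G(3) = mex{0} = 1
G(4) = mex{0} = 1
G(5) = mex{0} = 1
G(6) = mex{1} = 0
G(7) = mex{1} = 0
G(8) = mex{1} = 0
G(9) = mex{0,0} = 1
G(10) = mex{0,0} = 1
G(11) = mex{0,0} = 1
G(12) = mex{1,1} = 0
G(13) = mex{1,1} = 0
G(14) = mex{1,1} = 0
G(15) = mex{0,0} = 1
G(16) = mex{0,0} = 1
G(17) = mex{0,0} = 1
G(18) = mex{1,1} = 0
P-positions are exactly the n with G(n) = 0.

0, 1, 2, 6, 7, 8, 12, 13, 14, 18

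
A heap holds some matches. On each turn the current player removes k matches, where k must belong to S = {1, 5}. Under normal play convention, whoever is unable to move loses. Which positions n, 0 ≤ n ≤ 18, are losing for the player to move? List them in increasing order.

0, 2, 4, 6, 8, 10, 12, 14, 16, 18

n :  0  1  2  3  4  5  6  7  8  9 10 11 12 13 14 15 16 17 18
G :  0  1  0  1  0  1  0  1  0  1  0  1  0  1  0  1  0  1  0
P-positions are exactly the n with G(n) = 0.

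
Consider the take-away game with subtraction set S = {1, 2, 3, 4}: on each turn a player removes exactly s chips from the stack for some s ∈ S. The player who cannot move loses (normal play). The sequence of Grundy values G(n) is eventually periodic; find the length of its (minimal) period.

G(0) = 0
G(1) = mex{0} = 1
G(2) = mex{1,0} = 2
G(3) = mex{2,1,0} = 3
G(4) = mex{3,2,1,0} = 4
G(5) = mex{4,3,2,1} = 0
G(6) = mex{0,4,3,2} = 1
G(7) = mex{1,0,4,3} = 2
G(8) = mex{2,1,0,4} = 3
G(9) = mex{3,2,1,0} = 4
G(10) = mex{4,3,2,1} = 0
G(11) = mex{0,4,3,2} = 1
G(12) = mex{1,0,4,3} = 2
G(13) = mex{2,1,0,4} = 3
G(14) = mex{3,2,1,0} = 4
G(n+5) = G(n) holds for n = 0,…,3 (a full window of length max(S) = 4), so the sequence is purely periodic with period 5.

5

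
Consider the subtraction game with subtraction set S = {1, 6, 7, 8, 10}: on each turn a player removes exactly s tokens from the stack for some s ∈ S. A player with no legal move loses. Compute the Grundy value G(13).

n :  0  1  2  3  4  5  6  7  8  9 10 11 12 13
G :  0  1  0  1  0  1  2  3  2  3  2  3  4  0

0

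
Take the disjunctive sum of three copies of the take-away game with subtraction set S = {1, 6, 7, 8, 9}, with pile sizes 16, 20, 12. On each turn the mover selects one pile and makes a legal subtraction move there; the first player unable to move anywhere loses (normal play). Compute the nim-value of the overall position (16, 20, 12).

6

All piles use S = {1, 6, 7, 8, 9}:
n :  0  1  2  3  4  5  6  7  8  9 10 11 12 13 14 15 16 17 18 19 20
G :  0  1  0  1  0  1  2  3  2  3  2  3  4  5  0  1  0  1  0  1  2
Pile A: G(16) = 0.
Pile B: G(20) = 2.
Pile C: G(12) = 4.
Combined Grundy value = 0 ⊕ 2 ⊕ 4 = 6.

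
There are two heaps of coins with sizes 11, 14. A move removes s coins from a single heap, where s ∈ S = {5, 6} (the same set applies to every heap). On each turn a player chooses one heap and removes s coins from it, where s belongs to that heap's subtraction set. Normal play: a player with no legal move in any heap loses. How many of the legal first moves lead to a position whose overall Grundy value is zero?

All heaps use S = {5, 6}:
n :  0  1  2  3  4  5  6  7  8  9 10 11 12 13 14
G :  0  0  0  0  0  1  1  1  1  1  2  0  0  0  0
Heap A: G(11) = 0.
Heap B: G(14) = 0.
Combined Grundy value = 0 ⊕ 0 = 0.
A winning move leaves total XOR = 0, i.e. changes one component's Grundy value g to g ⊕ X where X is the current total.
Heap A: target g' = 0⊕0 = 0, but every legal move changes the Grundy value (mex property), so 0 moves.
Heap B: target g' = 0⊕0 = 0, but every legal move changes the Grundy value (mex property), so 0 moves.

0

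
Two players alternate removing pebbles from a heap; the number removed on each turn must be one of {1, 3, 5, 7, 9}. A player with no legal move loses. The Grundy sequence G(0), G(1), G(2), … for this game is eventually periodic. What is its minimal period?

n :  0  1  2  3  4  5  6  7  8  9 10 11 12 13 14
G :  0  1  0  1  0  1  0  1  0  1  0  1  0  1  0
G(n+2) = G(n) holds for n = 0,…,8 (a full window of length max(S) = 9), so the sequence is purely periodic with period 2.

2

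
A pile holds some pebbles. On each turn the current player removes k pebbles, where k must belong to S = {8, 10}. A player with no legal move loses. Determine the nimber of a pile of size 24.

0

n :  0  1  2  3  4  5  6  7  8  9 10 11 12 13 14 15 16 17 18 19 20 21 22 23 24
G :  0  0  0  0  0  0  0  0  1  1  1  1  1  1  1  1  2  2  0  0  0  0  0  0  0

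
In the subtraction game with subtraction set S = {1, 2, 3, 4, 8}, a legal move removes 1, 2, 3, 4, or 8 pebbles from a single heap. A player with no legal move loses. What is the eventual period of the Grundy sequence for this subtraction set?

5

G(0) = 0
G(1) = mex{0} = 1
G(2) = mex{1,0} = 2
G(3) = mex{2,1,0} = 3
G(4) = mex{3,2,1,0} = 4
G(5) = mex{4,3,2,1} = 0
G(6) = mex{0,4,3,2} = 1
G(7) = mex{1,0,4,3} = 2
G(8) = mex{2,1,0,4,0} = 3
G(9) = mex{3,2,1,0,1} = 4
G(10) = mex{4,3,2,1,2} = 0
G(11) = mex{0,4,3,2,3} = 1
G(12) = mex{1,0,4,3,4} = 2
G(13) = mex{2,1,0,4,0} = 3
G(14) = mex{3,2,1,0,1} = 4
G(n+5) = G(n) holds for n = 0,…,7 (a full window of length max(S) = 8), so the sequence is purely periodic with period 5.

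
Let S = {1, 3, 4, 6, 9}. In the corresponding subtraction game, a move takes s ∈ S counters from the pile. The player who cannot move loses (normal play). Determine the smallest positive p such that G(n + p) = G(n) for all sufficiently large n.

n :  0  1  2  3  4  5  6  7  8  9 10 11 12 13 14 15 16 17 18 19 20 21 22 23 24 25
G :  0  1  0  1  2  3  2  0  1  4  3  2  0  1  0  1  2  3  2  0  1  4  3  2  0  1
G(n+12) = G(n) holds for n = 0,…,8 (a full window of length max(S) = 9), so the sequence is purely periodic with period 12.

12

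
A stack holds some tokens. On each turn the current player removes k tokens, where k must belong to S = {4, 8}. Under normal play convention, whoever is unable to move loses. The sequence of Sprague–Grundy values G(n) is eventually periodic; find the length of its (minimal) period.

n :  0  1  2  3  4  5  6  7  8  9 10 11 12 13 14 15 16 17 18 19 20 21 22 23 24 25
G :  0  0  0  0  1  1  1  1  2  2  2  2  0  0  0  0  1  1  1  1  2  2  2  2  0  0
G(n+12) = G(n) holds for n = 0,…,7 (a full window of length max(S) = 8), so the sequence is purely periodic with period 12.

12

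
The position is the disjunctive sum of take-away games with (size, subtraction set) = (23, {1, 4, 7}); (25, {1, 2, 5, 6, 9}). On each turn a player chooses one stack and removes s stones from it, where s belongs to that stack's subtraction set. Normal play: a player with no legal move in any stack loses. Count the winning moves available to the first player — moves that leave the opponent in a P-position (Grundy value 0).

Stack A, S = {1, 4, 7}:
G(0) = 0
G(1) = mex{0} = 1
G(2) = mex{1} = 0
G(3) = mex{0} = 1
G(4) = mex{1,0} = 2
G(5) = mex{2,1} = 0
G(6) = mex{0,0} = 1
G(7) = mex{1,1,0} = 2
G(8) = mex{2,2,1} = 0
G(9) = mex{0,0,0} = 1
G(10) = mex{1,1,1} = 0
G(11) = mex{0,2,2} = 1
G(12) = mex{1,0,0} = 2
G(13) = mex{2,1,1} = 0
G(14) = mex{0,0,2} = 1
G(15) = mex{1,1,0} = 2
G(16) = mex{2,2,1} = 0
G(17) = mex{0,0,0} = 1
G(18) = mex{1,1,1} = 0
G(19) = mex{0,2,2} = 1
G(20) = mex{1,0,0} = 2
G(21) = mex{2,1,1} = 0
G(22) = mex{0,0,2} = 1
G(23) = mex{1,1,0} = 2
G_A(23) = 2.
Stack B, S = {1, 2, 5, 6, 9}:
G(0) = 0
G(1) = mex{0} = 1
G(2) = mex{1,0} = 2
G(3) = mex{2,1} = 0
G(4) = mex{0,2} = 1
G(5) = mex{1,0,0} = 2
G(6) = mex{2,1,1,0} = 3
G(7) = mex{3,2,2,1} = 0
G(8) = mex{0,3,0,2} = 1
G(9) = mex{1,0,1,0,0} = 2
G(10) = mex{2,1,2,1,1} = 0
G(11) = mex{0,2,3,2,2} = 1
G(12) = mex{1,0,0,3,0} = 2
G(13) = mex{2,1,1,0,1} = 3
G(14) = mex{3,2,2,1,2} = 0
G(15) = mex{0,3,0,2,3} = 1
G(16) = mex{1,0,1,0,0} = 2
G(17) = mex{2,1,2,1,1} = 0
G(18) = mex{0,2,3,2,2} = 1
G(19) = mex{1,0,0,3,0} = 2
G(20) = mex{2,1,1,0,1} = 3
G(21) = mex{3,2,2,1,2} = 0
G(22) = mex{0,3,0,2,3} = 1
G(23) = mex{1,0,1,0,0} = 2
G(24) = mex{2,1,2,1,1} = 0
G(25) = mex{0,2,3,2,2} = 1
G_B(25) = 1.
Combined Grundy value = 2 ⊕ 1 = 3.
A winning move leaves total XOR = 0, i.e. changes one component's Grundy value g to g ⊕ X where X is the current total.
Stack A: need g' = 2⊕3 = 1. Options: 23−1→G=1, 23−4→G=1, 23−7→G=0. Hits: 2.
Stack B: need g' = 1⊕3 = 2. Options: 25−1→G=0, 25−2→G=2, 25−5→G=3, 25−6→G=2, 25−9→G=2. Hits: 3.

5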